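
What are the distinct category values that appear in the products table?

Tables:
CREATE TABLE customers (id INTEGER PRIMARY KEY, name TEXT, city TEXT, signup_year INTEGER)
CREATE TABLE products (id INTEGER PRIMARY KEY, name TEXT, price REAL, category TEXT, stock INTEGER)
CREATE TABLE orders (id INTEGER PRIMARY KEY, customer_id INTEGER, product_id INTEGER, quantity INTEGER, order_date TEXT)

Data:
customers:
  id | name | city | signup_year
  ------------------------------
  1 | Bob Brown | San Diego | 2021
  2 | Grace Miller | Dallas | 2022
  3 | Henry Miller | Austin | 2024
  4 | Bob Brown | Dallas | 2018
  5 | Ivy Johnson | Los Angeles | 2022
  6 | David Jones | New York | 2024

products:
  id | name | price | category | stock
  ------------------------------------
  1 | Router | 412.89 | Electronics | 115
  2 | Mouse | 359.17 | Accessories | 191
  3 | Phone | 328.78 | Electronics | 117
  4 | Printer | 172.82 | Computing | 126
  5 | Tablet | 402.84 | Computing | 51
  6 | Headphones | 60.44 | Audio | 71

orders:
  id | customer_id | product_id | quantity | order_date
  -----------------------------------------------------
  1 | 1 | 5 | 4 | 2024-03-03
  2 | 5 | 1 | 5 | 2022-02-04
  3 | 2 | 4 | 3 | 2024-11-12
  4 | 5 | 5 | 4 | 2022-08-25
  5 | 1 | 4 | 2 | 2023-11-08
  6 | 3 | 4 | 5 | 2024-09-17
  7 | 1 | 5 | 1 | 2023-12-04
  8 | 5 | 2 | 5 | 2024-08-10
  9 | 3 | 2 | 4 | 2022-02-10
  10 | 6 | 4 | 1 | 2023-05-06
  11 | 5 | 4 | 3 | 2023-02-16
SELECT DISTINCT category FROM products

Execution result:
category
Electronics
Accessories
Computing
Audio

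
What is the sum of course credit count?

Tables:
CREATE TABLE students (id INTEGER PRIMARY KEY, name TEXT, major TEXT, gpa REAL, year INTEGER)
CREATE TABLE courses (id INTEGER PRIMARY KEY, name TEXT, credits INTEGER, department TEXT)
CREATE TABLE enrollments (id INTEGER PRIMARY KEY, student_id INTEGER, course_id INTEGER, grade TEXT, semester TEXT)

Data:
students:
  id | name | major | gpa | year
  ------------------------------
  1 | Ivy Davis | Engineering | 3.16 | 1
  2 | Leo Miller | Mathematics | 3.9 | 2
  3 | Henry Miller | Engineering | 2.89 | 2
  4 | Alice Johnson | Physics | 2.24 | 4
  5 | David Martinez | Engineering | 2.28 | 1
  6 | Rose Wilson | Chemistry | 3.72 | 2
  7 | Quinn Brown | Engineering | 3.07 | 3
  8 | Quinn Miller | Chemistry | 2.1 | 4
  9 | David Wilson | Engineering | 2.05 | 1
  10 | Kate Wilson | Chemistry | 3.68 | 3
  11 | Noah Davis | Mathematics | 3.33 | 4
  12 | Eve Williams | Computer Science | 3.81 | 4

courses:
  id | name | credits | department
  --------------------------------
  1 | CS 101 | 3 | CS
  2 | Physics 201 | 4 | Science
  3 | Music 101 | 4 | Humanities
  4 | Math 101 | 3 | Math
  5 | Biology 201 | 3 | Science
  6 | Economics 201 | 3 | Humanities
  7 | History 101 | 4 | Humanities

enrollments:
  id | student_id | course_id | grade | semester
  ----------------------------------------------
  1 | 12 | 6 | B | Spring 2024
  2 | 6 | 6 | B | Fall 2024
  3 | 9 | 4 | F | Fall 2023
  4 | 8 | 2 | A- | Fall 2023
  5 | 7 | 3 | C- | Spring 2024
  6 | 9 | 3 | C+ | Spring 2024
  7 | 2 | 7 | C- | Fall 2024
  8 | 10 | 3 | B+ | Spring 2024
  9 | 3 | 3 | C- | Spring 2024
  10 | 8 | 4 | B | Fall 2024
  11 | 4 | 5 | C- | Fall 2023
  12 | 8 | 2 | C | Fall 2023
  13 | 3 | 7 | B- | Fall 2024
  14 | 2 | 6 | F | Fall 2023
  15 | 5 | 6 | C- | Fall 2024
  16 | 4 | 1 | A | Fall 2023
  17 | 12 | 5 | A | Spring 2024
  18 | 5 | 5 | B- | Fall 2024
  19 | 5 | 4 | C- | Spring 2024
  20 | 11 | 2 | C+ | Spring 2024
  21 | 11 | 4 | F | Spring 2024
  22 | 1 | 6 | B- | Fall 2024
SELECT SUM(credits) FROM courses

Execution result:
24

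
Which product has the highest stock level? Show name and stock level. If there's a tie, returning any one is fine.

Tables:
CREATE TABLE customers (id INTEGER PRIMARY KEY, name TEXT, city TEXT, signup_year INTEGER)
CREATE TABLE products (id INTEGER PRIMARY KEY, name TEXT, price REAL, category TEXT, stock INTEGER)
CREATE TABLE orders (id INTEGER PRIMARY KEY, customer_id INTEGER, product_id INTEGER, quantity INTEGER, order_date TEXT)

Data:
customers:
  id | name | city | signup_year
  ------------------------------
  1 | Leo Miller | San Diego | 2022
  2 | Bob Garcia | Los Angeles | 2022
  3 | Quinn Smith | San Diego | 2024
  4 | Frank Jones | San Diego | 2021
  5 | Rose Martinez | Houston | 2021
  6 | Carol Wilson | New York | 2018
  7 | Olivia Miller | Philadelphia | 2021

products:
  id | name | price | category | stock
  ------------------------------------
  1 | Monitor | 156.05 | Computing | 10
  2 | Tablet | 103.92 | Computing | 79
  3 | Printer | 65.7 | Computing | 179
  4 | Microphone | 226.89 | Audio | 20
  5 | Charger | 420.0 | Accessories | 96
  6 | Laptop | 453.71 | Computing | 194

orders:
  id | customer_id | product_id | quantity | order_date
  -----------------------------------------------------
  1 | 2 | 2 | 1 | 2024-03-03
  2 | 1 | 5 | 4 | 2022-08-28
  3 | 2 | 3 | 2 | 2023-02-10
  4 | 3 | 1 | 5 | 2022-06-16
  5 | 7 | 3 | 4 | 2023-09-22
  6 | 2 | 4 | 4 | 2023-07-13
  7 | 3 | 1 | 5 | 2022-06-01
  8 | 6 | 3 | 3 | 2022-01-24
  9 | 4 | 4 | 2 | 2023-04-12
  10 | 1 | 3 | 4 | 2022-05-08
SELECT name, stock FROM products ORDER BY stock DESC LIMIT 1

Execution result:
name | stock
Laptop | 194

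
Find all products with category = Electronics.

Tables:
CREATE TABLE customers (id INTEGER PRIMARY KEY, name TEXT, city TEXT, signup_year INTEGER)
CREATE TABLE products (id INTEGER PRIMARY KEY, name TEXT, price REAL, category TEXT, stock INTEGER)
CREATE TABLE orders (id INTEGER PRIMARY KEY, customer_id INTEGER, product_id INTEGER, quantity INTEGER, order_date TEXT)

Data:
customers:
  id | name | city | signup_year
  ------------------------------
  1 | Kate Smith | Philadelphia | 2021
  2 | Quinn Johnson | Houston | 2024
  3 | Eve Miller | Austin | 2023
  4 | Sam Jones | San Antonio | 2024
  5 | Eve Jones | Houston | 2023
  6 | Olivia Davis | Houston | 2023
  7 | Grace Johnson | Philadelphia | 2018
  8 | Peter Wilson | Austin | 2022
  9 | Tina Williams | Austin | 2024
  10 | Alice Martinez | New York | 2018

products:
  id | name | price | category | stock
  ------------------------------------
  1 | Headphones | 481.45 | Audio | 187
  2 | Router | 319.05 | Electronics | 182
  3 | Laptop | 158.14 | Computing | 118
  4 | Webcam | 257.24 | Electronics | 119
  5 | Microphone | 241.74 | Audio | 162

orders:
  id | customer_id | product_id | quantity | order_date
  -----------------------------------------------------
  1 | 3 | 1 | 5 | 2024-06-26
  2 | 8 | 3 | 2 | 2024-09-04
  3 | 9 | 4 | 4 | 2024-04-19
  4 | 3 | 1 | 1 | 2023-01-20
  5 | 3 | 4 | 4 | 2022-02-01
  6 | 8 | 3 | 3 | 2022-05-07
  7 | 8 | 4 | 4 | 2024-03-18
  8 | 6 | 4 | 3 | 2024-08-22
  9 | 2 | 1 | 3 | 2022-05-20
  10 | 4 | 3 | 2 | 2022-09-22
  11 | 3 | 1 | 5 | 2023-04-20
SELECT name, category FROM products WHERE category = 'Electronics'

Execution result:
name | category
Router | Electronics
Webcam | Electronics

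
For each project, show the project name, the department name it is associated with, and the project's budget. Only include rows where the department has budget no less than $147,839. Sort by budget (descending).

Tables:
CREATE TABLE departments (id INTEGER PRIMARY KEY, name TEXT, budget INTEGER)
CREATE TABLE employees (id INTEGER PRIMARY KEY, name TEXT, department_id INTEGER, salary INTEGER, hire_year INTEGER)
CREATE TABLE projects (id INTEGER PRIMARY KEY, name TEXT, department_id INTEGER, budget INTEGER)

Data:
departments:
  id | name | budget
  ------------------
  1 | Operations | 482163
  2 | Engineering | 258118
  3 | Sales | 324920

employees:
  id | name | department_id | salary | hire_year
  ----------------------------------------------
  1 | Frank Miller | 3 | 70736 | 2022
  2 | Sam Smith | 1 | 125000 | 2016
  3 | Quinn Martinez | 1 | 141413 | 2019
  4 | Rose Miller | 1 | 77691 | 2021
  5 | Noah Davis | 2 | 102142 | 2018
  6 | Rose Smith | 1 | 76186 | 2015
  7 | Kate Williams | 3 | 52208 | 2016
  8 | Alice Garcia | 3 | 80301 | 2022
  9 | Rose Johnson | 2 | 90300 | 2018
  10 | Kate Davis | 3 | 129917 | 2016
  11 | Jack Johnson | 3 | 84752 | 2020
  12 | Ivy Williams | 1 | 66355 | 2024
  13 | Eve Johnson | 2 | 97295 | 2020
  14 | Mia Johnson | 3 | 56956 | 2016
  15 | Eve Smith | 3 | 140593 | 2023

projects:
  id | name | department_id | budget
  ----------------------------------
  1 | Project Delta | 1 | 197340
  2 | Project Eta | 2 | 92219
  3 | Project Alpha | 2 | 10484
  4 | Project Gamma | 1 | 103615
SELECT c.name, p.name AS department, c.budget FROM projects c JOIN departments p ON c.department_id = p.id WHERE p.budget >= 147839 ORDER BY c.budget DESC

Execution result:
name | department | budget
Project Delta | Operations | 197340
Project Gamma | Operations | 103615
Project Eta | Engineering | 92219
Project Alpha | Engineering | 10484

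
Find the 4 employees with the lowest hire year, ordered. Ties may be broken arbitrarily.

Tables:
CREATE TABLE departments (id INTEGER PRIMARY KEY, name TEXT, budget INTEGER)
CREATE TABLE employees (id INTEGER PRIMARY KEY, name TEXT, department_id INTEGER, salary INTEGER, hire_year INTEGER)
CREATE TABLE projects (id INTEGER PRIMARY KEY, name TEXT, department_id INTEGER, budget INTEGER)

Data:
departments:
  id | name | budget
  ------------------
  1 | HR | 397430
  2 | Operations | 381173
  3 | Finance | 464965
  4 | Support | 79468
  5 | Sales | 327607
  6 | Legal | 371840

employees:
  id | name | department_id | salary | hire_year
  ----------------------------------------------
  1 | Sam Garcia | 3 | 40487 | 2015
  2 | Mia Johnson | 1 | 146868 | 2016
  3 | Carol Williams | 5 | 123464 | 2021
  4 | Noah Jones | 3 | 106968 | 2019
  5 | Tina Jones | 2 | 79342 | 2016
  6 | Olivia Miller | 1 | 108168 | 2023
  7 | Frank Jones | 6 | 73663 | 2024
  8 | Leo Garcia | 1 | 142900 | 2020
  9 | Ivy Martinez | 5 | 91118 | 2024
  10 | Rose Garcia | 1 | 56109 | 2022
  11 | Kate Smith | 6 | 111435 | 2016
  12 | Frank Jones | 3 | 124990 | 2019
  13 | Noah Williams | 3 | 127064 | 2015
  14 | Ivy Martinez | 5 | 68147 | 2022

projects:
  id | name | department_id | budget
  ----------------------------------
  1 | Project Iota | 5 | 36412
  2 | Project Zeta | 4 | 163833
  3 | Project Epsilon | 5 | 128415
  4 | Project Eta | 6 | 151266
SELECT name, hire_year FROM employees ORDER BY hire_year ASC LIMIT 4

Execution result:
name | hire_year
Sam Garcia | 2015
Noah Williams | 2015
Mia Johnson | 2016
Tina Jones | 2016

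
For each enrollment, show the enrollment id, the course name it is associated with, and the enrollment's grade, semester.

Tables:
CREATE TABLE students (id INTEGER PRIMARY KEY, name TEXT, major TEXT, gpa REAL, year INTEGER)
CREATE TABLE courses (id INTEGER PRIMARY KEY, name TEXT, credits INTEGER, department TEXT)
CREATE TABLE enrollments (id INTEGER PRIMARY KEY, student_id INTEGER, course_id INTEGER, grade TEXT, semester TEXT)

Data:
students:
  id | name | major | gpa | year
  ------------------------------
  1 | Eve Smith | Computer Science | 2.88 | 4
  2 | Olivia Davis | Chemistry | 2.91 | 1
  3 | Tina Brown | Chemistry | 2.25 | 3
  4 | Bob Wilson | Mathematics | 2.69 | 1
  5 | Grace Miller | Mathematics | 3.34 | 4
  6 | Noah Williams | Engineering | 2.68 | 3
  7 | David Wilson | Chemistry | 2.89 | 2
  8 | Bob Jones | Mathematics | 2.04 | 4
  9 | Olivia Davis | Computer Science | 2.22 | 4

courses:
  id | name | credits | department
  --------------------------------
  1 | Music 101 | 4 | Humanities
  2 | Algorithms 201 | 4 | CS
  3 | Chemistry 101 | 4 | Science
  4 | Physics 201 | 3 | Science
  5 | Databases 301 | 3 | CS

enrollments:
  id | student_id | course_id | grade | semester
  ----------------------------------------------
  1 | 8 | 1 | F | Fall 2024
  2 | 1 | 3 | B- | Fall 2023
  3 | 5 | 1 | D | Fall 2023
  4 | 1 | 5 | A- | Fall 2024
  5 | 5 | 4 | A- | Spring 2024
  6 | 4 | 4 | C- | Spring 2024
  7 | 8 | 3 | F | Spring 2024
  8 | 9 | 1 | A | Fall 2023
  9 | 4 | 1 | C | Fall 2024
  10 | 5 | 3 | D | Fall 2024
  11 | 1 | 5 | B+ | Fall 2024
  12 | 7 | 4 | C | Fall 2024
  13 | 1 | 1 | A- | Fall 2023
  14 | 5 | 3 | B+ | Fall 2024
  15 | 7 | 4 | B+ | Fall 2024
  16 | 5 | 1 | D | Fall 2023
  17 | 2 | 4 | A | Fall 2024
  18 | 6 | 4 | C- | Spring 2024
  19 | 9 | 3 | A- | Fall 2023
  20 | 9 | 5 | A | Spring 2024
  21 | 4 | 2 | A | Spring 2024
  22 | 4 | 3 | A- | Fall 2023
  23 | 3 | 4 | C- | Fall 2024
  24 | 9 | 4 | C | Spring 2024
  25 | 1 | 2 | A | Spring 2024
SELECT c.id, p.name AS course, c.grade, c.semester FROM enrollments c JOIN courses p ON c.course_id = p.id

Execution result:
id | course | grade | semester
1 | Music 101 | F | Fall 2024
2 | Chemistry 101 | B- | Fall 2023
3 | Music 101 | D | Fall 2023
4 | Databases 301 | A- | Fall 2024
5 | Physics 201 | A- | Spring 2024
6 | Physics 201 | C- | Spring 2024
7 | Chemistry 101 | F | Spring 2024
8 | Music 101 | A | Fall 2023
9 | Music 101 | C | Fall 2024
10 | Chemistry 101 | D | Fall 2024
11 | Databases 301 | B+ | Fall 2024
12 | Physics 201 | C | Fall 2024
13 | Music 101 | A- | Fall 2023
14 | Chemistry 101 | B+ | Fall 2024
15 | Physics 201 | B+ | Fall 2024
16 | Music 101 | D | Fall 2023
17 | Physics 201 | A | Fall 2024
18 | Physics 201 | C- | Spring 2024
19 | Chemistry 101 | A- | Fall 2023
20 | Databases 301 | A | Spring 2024
21 | Algorithms 201 | A | Spring 2024
22 | Chemistry 101 | A- | Fall 2023
23 | Physics 201 | C- | Fall 2024
24 | Physics 201 | C | Spring 2024
25 | Algorithms 201 | A | Spring 2024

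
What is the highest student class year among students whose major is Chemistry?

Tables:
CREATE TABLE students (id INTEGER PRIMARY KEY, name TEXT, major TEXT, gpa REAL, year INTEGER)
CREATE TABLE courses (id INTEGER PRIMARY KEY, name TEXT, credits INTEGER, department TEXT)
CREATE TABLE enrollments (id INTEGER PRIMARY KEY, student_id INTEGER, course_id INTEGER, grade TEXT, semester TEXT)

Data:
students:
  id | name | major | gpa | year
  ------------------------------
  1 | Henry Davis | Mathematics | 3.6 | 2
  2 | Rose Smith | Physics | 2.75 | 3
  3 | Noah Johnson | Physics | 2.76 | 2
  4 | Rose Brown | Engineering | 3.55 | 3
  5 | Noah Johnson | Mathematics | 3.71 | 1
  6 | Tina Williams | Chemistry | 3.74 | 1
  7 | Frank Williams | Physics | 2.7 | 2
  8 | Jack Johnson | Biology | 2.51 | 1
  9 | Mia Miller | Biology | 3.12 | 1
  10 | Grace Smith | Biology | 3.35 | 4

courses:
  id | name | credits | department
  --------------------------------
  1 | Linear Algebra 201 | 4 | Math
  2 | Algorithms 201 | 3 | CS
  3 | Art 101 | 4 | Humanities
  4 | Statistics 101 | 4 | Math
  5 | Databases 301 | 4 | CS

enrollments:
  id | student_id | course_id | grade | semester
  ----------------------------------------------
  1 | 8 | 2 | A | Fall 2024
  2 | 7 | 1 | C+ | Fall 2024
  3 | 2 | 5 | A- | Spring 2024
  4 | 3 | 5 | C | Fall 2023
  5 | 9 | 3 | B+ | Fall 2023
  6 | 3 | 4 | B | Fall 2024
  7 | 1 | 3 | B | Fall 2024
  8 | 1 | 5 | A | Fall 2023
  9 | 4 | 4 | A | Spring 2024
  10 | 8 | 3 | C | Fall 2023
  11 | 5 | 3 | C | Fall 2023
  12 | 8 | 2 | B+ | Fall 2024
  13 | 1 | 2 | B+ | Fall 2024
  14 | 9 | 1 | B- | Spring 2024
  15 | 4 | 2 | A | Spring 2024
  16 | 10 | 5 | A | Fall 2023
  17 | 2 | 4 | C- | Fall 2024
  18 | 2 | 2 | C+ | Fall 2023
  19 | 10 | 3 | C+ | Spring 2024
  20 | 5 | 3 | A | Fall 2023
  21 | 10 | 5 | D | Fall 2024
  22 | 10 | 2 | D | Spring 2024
SELECT MAX(year) FROM students WHERE major = 'Chemistry'

Execution result:
1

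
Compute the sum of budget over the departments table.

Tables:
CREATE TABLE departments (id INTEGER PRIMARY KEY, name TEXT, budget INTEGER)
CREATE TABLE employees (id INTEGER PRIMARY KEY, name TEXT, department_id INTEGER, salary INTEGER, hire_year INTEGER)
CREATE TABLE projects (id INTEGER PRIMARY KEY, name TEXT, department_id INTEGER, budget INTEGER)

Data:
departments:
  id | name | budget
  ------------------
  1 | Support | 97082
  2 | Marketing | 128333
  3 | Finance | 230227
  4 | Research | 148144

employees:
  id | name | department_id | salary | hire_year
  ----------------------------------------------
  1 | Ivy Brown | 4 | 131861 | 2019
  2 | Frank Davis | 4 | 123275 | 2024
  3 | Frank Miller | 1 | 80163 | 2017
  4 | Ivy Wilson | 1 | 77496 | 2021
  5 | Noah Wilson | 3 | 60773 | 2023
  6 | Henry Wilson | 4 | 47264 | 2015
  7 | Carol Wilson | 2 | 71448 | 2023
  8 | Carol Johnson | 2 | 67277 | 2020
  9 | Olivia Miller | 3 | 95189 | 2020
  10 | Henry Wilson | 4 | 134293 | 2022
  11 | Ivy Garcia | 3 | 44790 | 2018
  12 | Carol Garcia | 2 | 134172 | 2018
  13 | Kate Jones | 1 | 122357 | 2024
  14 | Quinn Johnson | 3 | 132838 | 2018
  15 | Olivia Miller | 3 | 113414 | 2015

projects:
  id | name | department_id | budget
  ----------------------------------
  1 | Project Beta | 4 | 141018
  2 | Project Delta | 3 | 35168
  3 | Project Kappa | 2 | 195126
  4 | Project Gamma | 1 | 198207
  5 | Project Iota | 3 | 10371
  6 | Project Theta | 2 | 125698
SELECT SUM(budget) FROM departments

Execution result:
603786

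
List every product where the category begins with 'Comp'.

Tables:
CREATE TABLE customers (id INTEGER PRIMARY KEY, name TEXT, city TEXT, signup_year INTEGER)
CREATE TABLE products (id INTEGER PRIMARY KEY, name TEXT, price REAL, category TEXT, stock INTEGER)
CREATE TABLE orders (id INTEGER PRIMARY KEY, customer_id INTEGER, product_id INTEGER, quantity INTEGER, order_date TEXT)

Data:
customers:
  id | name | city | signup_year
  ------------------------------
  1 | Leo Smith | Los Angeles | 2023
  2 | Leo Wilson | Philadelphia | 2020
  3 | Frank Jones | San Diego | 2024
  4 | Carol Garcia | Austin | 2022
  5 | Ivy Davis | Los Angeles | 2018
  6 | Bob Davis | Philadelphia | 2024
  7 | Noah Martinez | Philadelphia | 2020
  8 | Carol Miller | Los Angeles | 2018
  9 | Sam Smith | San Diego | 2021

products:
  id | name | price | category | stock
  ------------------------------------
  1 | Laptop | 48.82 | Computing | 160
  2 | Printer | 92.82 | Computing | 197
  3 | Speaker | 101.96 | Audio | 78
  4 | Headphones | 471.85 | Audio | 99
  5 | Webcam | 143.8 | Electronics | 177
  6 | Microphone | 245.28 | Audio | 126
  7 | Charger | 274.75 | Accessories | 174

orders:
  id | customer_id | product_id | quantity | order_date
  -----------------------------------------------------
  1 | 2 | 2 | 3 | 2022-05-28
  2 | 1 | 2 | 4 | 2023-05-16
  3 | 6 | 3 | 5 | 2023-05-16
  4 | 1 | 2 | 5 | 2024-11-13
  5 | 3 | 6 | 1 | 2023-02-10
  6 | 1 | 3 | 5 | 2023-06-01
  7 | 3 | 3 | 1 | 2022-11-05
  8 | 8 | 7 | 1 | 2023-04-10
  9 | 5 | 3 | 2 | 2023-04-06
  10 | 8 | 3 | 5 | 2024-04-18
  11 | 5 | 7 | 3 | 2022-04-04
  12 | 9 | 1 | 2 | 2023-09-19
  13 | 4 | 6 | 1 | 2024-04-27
SELECT name, category FROM products WHERE category LIKE 'Comp%'

Execution result:
name | category
Laptop | Computing
Printer | Computing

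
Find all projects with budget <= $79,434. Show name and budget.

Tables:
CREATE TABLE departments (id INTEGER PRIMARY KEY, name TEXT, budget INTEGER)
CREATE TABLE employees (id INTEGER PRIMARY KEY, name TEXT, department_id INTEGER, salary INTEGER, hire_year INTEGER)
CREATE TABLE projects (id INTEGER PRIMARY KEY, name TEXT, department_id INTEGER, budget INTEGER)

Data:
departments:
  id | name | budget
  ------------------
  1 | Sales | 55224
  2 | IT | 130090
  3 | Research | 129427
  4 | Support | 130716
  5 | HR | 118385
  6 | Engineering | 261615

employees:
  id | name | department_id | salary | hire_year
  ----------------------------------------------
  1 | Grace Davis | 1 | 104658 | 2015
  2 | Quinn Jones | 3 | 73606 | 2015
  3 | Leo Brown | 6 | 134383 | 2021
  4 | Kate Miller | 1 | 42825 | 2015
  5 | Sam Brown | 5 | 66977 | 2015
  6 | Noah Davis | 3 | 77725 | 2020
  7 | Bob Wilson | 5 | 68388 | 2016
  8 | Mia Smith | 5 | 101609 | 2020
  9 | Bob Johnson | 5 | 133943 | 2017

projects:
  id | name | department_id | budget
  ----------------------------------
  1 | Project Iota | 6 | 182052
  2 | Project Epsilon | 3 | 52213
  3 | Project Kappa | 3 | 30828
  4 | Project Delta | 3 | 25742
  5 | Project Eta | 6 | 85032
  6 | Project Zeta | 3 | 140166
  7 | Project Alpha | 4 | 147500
SELECT name, budget FROM projects WHERE budget <= 79434

Execution result:
name | budget
Project Epsilon | 52213
Project Kappa | 30828
Project Delta | 25742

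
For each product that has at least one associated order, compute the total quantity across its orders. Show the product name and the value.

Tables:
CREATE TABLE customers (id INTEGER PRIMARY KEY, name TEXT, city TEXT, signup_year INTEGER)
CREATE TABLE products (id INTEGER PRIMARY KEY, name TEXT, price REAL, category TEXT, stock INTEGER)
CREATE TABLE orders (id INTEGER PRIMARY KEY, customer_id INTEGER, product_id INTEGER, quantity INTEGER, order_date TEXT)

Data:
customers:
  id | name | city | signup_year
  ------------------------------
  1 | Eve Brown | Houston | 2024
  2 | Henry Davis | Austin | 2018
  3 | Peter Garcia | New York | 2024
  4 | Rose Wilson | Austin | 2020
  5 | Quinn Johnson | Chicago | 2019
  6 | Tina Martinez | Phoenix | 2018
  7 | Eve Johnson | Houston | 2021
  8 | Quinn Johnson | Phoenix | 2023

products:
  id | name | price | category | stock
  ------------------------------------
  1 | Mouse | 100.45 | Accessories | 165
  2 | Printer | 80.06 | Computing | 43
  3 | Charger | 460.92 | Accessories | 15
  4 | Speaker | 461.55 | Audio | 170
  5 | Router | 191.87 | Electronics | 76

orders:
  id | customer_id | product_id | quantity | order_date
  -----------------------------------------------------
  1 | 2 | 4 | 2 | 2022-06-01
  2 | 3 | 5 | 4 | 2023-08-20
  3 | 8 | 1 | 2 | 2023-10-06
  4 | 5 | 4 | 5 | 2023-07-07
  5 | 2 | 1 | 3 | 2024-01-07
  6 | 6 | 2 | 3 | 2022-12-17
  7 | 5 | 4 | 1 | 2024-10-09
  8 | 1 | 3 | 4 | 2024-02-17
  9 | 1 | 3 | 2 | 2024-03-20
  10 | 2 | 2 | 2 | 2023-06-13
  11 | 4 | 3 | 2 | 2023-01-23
SELECT p.name, SUM(c.quantity) AS sum_quantity FROM orders c JOIN products p ON c.product_id = p.id GROUP BY p.id, p.name

Execution result:
name | sum_quantity
Mouse | 5
Printer | 5
Charger | 8
Speaker | 8
Router | 4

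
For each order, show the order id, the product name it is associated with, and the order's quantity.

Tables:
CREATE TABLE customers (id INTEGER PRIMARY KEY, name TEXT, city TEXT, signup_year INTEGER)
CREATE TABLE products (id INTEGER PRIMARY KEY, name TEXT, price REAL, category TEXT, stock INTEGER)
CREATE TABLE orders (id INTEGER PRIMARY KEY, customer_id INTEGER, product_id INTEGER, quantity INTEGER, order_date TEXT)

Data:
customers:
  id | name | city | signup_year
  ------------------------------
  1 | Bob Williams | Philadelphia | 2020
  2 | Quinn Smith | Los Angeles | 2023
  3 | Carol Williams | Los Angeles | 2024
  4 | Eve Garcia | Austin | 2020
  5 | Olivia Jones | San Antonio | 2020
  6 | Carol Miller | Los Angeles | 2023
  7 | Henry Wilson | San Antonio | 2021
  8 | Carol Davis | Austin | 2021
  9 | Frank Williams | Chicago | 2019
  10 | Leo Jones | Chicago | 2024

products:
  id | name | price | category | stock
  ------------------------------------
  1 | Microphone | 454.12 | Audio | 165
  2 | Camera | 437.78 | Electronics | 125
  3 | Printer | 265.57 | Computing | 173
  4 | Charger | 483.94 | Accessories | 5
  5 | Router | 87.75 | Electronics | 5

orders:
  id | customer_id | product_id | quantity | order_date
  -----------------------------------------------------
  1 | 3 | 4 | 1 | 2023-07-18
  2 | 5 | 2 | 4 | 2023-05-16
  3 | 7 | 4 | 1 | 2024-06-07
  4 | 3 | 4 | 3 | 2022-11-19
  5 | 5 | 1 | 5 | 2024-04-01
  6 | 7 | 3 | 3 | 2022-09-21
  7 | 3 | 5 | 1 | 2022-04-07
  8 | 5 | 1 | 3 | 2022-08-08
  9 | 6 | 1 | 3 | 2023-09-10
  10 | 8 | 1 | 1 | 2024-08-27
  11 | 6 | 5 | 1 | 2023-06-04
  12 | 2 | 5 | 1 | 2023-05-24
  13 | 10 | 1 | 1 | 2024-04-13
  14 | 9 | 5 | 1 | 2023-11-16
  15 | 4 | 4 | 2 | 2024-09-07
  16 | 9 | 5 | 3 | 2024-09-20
SELECT c.id, p.name AS product, c.quantity FROM orders c JOIN products p ON c.product_id = p.id

Execution result:
id | product | quantity
1 | Charger | 1
2 | Camera | 4
3 | Charger | 1
4 | Charger | 3
5 | Microphone | 5
6 | Printer | 3
7 | Router | 1
8 | Microphone | 3
9 | Microphone | 3
10 | Microphone | 1
11 | Router | 1
12 | Router | 1
13 | Microphone | 1
14 | Router | 1
15 | Charger | 2
16 | Router | 3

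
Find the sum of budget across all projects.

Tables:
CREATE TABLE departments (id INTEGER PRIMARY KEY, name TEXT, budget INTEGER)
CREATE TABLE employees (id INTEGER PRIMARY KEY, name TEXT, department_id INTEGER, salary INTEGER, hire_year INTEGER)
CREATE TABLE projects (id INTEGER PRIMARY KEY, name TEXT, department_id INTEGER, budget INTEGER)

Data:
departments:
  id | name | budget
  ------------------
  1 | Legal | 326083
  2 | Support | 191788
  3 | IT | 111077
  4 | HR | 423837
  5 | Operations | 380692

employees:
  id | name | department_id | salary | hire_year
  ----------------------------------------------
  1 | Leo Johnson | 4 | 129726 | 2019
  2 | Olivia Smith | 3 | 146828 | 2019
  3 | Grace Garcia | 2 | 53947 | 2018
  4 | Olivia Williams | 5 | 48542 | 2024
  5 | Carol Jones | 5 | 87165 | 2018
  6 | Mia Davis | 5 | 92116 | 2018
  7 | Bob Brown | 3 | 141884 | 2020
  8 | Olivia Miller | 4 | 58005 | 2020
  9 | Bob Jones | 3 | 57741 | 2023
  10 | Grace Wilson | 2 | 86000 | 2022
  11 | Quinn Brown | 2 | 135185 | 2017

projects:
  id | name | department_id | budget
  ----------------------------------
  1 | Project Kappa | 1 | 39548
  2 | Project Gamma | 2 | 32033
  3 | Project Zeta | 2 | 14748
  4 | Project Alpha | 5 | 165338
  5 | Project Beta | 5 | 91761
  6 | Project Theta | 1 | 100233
SELECT SUM(budget) FROM projects

Execution result:
443661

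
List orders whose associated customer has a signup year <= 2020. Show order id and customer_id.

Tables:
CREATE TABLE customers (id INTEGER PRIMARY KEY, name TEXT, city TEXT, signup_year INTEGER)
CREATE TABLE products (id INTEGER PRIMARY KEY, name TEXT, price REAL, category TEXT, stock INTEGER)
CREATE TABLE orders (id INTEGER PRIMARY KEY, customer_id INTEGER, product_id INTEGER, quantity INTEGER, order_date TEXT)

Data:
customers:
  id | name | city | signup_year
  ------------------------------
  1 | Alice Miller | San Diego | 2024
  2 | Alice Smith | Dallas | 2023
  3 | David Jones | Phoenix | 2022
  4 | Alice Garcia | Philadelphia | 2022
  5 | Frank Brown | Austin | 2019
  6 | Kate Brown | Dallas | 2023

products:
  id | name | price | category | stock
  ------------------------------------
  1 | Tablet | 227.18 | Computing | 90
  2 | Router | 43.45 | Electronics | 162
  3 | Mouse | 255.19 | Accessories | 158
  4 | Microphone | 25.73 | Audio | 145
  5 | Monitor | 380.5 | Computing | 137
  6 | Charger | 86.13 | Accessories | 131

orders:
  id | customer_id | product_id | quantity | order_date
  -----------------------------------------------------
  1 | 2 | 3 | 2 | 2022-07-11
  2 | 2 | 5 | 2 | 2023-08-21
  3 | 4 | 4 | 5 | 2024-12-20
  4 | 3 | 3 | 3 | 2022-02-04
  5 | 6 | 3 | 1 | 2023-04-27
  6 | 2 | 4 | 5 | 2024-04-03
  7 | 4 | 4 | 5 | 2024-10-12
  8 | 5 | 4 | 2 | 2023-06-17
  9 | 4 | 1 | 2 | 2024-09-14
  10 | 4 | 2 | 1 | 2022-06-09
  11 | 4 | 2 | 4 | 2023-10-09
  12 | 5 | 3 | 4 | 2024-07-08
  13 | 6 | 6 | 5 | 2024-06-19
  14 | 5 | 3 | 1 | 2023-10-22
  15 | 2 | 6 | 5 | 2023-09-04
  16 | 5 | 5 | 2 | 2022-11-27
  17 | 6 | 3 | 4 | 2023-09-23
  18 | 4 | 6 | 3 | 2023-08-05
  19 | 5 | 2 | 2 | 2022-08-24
SELECT id, customer_id FROM orders WHERE customer_id IN (SELECT id FROM customers WHERE signup_year <= 2020)

Execution result:
id | customer_id
8 | 5
12 | 5
14 | 5
16 | 5
19 | 5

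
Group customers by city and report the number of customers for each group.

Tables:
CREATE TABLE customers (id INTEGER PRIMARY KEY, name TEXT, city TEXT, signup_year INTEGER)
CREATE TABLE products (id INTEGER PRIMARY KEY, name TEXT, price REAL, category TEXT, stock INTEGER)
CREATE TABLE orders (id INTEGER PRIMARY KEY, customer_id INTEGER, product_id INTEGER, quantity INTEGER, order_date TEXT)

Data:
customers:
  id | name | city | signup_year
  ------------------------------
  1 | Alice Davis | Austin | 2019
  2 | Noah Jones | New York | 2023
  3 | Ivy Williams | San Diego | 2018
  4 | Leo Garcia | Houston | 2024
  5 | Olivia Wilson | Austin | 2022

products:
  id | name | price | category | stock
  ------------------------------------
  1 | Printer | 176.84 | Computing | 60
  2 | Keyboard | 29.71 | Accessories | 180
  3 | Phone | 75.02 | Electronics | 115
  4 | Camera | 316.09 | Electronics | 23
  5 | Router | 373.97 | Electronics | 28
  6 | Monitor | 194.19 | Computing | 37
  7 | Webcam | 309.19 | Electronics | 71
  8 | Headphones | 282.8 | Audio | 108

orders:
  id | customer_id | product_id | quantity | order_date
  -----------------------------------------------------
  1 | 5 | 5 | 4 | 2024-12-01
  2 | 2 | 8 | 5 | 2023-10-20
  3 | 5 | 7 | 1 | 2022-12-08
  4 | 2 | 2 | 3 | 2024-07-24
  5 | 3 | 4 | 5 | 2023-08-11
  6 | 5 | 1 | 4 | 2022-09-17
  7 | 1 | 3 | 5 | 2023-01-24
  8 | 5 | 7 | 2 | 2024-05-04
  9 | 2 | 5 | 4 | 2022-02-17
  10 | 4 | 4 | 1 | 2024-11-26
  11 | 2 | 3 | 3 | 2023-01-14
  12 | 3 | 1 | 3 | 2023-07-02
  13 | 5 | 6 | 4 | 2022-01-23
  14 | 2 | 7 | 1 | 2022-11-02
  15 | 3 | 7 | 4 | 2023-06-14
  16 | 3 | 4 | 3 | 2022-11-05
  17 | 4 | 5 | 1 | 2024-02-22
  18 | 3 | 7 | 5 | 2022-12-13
SELECT city, COUNT(*) AS n FROM customers GROUP BY city

Execution result:
city | n
Austin | 2
Houston | 1
New York | 1
San Diego | 1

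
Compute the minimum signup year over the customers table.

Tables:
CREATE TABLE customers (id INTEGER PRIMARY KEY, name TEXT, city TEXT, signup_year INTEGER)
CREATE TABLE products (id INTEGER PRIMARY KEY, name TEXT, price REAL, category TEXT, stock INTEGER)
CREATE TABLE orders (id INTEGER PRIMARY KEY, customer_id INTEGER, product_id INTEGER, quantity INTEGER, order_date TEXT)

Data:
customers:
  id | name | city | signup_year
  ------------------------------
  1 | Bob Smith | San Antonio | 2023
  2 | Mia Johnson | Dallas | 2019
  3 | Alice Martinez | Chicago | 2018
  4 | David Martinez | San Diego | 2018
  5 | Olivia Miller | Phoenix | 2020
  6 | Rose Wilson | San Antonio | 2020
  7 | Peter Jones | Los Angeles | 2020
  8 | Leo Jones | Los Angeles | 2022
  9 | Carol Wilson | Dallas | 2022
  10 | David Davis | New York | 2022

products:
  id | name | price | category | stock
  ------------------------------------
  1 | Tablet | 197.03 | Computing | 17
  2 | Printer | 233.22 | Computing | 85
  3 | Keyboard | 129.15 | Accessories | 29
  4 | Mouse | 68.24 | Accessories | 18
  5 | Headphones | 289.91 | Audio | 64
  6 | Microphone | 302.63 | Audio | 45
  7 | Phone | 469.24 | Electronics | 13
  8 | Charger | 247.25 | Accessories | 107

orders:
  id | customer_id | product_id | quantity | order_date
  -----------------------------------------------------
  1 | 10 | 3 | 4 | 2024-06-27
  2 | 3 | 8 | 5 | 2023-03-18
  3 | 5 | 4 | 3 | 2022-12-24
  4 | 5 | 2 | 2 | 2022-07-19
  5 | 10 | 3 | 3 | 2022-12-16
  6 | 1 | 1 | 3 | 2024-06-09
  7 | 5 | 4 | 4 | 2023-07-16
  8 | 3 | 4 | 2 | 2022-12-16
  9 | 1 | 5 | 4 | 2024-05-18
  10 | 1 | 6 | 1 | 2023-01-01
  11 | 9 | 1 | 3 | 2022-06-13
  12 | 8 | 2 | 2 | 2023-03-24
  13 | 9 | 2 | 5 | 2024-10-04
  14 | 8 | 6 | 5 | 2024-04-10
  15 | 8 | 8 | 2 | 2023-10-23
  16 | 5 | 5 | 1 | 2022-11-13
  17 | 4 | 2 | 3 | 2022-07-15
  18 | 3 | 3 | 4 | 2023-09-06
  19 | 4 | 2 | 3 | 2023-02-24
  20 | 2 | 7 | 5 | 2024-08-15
SELECT MIN(signup_year) FROM customers

Execution result:
2018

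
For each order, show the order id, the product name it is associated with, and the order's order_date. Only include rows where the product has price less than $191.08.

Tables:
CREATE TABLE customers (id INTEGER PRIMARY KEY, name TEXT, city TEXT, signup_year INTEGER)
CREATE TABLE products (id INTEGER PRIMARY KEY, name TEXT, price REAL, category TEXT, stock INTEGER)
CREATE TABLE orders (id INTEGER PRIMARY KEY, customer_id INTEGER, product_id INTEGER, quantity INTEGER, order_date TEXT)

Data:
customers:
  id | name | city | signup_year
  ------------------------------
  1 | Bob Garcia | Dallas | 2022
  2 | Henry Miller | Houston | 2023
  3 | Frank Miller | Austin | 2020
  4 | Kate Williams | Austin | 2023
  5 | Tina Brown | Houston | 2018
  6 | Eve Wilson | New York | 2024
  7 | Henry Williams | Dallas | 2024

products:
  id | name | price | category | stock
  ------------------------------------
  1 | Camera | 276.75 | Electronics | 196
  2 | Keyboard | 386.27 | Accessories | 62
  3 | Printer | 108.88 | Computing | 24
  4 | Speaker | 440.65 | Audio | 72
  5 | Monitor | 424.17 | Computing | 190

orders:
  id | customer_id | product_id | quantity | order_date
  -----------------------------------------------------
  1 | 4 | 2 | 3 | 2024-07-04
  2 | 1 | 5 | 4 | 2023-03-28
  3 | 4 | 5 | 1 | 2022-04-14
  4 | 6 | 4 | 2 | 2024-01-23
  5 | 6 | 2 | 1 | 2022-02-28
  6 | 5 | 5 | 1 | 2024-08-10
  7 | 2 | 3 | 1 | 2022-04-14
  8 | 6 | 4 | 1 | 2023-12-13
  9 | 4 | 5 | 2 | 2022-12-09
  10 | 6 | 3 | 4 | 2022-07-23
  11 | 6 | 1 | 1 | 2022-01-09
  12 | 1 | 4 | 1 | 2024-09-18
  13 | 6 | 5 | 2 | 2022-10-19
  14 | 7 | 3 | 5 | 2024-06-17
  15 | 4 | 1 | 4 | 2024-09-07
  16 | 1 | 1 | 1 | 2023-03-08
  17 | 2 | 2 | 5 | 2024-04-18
SELECT c.id, p.name AS product, c.order_date FROM orders c JOIN products p ON c.product_id = p.id WHERE p.price < 191.08

Execution result:
id | product | order_date
7 | Printer | 2022-04-14
10 | Printer | 2022-07-23
14 | Printer | 2024-06-17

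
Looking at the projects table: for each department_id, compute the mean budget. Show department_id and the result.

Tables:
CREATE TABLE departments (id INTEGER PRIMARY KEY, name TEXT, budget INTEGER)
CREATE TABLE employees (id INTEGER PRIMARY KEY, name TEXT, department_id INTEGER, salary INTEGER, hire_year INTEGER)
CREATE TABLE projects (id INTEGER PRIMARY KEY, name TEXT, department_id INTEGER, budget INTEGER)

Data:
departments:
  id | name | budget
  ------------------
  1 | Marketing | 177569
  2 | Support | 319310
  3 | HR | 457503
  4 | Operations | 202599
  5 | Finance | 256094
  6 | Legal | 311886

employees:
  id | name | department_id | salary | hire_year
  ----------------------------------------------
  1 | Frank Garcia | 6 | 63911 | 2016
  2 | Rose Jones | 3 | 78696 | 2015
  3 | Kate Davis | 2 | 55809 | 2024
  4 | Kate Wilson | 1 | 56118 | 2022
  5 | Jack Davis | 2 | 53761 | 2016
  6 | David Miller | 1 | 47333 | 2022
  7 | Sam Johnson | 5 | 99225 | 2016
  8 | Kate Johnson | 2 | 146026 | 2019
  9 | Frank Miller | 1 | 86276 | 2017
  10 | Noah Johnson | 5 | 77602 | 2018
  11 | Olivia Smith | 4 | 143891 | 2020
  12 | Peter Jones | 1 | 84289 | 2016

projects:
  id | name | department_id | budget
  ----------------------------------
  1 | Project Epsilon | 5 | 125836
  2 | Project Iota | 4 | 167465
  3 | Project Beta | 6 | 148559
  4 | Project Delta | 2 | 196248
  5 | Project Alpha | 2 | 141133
SELECT department_id, AVG(budget) AS avg_budget FROM projects GROUP BY department_id

Execution result:
department_id | avg_budget
2 | 168690.50
4 | 167465.00
5 | 125836.00
6 | 148559.00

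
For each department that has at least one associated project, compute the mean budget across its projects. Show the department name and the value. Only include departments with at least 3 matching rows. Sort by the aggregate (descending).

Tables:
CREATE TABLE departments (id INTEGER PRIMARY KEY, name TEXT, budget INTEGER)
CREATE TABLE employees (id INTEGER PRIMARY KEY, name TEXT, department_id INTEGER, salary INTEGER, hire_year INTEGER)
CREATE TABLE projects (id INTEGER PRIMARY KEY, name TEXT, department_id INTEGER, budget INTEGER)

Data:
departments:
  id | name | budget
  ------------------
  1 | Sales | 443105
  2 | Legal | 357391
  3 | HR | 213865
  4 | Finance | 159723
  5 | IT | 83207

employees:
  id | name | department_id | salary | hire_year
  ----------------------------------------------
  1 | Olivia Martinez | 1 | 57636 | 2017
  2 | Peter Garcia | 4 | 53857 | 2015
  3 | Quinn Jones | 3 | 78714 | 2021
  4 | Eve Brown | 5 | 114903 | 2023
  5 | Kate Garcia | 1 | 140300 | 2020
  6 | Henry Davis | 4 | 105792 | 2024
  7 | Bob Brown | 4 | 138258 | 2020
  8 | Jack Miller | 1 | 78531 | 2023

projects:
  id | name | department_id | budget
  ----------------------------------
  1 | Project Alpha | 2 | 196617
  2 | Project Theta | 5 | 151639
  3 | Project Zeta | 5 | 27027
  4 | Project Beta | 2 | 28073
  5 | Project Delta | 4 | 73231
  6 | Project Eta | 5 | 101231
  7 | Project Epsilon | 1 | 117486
SELECT p.name, AVG(c.budget) AS avg_budget FROM projects c JOIN departments p ON c.department_id = p.id GROUP BY p.id, p.name HAVING COUNT(*) >= 3 ORDER BY avg_budget DESC

Execution result:
name | avg_budget
IT | 93299.00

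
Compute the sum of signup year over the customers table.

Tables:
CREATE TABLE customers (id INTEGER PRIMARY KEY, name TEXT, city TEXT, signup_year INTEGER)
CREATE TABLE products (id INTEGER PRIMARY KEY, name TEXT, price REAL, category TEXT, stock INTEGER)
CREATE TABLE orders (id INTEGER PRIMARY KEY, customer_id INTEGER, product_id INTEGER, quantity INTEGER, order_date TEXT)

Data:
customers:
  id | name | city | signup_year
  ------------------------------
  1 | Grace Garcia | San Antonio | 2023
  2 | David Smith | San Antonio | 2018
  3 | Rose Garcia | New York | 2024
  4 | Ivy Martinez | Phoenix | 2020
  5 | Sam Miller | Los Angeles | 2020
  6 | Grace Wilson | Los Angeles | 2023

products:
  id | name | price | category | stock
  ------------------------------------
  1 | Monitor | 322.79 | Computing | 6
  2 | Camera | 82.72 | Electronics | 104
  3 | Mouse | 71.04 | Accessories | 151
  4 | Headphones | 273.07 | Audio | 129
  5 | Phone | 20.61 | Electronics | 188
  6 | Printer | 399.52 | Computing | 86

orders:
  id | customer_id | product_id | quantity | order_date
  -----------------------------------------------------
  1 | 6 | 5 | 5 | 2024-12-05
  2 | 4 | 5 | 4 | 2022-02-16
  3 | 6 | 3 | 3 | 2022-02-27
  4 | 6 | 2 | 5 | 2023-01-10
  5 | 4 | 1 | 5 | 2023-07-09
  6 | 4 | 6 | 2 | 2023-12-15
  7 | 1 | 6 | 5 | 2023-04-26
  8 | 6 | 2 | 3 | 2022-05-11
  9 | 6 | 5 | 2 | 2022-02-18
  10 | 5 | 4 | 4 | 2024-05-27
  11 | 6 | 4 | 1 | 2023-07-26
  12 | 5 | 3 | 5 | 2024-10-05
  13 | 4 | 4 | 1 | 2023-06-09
SELECT SUM(signup_year) FROM customers

Execution result:
12128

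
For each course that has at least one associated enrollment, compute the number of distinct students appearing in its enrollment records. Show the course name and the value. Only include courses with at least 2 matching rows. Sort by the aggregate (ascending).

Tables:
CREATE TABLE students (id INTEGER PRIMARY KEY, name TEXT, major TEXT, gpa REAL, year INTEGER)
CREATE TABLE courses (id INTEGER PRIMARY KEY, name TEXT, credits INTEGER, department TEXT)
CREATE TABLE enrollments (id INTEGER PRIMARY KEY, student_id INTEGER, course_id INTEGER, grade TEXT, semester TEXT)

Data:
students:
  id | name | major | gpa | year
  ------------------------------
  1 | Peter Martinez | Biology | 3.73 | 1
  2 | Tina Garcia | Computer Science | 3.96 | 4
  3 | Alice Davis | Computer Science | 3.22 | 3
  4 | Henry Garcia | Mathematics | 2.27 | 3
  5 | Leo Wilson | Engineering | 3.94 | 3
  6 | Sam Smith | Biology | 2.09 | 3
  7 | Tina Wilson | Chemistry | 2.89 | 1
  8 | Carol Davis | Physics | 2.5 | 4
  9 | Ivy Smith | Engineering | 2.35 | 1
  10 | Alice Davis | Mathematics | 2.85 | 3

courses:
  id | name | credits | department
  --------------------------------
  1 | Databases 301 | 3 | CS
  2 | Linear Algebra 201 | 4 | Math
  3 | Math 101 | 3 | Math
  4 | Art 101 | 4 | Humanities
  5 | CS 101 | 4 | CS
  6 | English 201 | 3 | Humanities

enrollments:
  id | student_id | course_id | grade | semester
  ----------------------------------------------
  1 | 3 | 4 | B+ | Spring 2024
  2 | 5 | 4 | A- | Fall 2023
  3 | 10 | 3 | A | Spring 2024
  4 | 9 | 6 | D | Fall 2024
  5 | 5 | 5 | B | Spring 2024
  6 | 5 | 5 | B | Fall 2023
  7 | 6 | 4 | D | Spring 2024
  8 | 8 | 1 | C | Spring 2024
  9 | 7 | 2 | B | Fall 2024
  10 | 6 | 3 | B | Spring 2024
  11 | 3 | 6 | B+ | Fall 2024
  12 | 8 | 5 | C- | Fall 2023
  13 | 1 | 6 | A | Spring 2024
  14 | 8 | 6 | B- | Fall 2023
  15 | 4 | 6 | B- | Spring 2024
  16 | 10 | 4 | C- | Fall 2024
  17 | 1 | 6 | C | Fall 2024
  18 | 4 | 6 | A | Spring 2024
SELECT p.name, COUNT(DISTINCT c.student_id) AS distinct_student_count FROM enrollments c JOIN courses p ON c.course_id = p.id GROUP BY p.id, p.name HAVING COUNT(*) >= 2 ORDER BY distinct_student_count ASC

Execution result:
name | distinct_student_count
Math 101 | 2
CS 101 | 2
Art 101 | 4
English 201 | 5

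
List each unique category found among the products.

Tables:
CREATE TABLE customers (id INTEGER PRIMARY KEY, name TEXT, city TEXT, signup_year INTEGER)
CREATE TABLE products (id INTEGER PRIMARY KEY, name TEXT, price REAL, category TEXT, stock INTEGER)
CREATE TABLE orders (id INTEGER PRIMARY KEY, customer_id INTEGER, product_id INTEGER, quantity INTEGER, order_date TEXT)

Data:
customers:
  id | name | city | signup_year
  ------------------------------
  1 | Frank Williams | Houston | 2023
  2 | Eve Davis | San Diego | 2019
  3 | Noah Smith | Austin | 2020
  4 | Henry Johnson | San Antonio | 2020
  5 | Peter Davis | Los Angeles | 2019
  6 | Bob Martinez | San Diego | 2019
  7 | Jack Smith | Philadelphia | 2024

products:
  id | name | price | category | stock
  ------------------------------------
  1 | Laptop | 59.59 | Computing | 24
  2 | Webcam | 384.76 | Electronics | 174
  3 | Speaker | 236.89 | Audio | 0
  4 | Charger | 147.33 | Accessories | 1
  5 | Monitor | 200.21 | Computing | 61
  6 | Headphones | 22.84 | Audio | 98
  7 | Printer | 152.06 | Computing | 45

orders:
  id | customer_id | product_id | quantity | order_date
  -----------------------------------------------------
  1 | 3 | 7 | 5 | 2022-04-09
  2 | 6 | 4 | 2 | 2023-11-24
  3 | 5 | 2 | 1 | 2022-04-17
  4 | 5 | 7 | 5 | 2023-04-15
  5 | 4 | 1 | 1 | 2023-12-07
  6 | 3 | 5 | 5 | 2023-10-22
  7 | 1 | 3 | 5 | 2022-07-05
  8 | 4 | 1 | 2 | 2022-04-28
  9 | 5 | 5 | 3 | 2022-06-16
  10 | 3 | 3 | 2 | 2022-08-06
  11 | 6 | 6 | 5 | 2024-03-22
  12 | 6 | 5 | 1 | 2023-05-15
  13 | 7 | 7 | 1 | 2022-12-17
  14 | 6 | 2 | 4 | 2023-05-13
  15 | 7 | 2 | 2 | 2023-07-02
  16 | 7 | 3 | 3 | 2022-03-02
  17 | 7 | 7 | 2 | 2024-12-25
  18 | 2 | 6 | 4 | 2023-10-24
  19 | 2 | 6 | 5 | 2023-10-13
SELECT DISTINCT category FROM products

Execution result:
category
Computing
Electronics
Audio
Accessories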